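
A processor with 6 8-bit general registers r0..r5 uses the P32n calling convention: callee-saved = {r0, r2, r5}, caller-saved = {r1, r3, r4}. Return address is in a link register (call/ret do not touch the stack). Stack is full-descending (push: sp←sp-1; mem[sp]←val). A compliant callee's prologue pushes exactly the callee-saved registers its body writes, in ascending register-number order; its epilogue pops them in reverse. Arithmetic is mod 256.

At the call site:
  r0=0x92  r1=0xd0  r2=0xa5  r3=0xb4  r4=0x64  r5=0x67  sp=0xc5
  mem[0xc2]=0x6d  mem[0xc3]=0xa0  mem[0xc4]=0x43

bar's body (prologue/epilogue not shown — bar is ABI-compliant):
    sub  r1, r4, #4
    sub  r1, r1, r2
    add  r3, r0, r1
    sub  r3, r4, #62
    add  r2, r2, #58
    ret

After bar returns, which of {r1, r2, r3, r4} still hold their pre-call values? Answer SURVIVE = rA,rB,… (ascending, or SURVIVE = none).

prologue: push r2 → mem[0xc4]=0xa5, sp=0xc4
body[0] sub  r1, r4, #4 → r1=0x60
body[1] sub  r1, r1, r2 → r1=0xbb
body[2] add  r3, r0, r1 → r3=0x4d
body[3] sub  r3, r4, #62 → r3=0x26
body[4] add  r2, r2, #58 → r2=0xdf
epilogue: pop r2=0xa5, sp=0xc5
r1: caller-saved, written=True
r2: callee-saved, written=True
r3: caller-saved, written=True
r4: caller-saved, written=False

SURVIVE = r2,r4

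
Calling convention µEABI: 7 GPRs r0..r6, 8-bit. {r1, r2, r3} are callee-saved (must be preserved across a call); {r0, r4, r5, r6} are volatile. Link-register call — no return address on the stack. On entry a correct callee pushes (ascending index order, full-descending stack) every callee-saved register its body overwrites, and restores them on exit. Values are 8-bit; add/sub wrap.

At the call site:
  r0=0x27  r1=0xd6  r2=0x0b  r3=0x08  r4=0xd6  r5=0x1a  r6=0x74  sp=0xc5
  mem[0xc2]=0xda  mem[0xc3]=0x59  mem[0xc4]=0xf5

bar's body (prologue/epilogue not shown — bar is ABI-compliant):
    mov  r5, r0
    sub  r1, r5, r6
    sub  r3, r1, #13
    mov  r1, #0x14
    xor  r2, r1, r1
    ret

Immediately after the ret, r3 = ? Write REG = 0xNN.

REG = 0x08

prologue: push r1 → mem[0xc4]=0xd6, sp=0xc4
prologue: push r2 → mem[0xc3]=0x0b, sp=0xc3
prologue: push r3 → mem[0xc2]=0x08, sp=0xc2
body[0] mov  r5, r0 → r5=0x27
body[1] sub  r1, r5, r6 → r1=0xb3
body[2] sub  r3, r1, #13 → r3=0xa6
body[3] mov  r1, #0x14 → r1=0x14
body[4] xor  r2, r1, r1 → r2=0x00
epilogue: pop r3=0x08, sp=0xc3
epilogue: pop r2=0x0b, sp=0xc4
epilogue: pop r1=0xd6, sp=0xc5
r3 is callee-saved → restored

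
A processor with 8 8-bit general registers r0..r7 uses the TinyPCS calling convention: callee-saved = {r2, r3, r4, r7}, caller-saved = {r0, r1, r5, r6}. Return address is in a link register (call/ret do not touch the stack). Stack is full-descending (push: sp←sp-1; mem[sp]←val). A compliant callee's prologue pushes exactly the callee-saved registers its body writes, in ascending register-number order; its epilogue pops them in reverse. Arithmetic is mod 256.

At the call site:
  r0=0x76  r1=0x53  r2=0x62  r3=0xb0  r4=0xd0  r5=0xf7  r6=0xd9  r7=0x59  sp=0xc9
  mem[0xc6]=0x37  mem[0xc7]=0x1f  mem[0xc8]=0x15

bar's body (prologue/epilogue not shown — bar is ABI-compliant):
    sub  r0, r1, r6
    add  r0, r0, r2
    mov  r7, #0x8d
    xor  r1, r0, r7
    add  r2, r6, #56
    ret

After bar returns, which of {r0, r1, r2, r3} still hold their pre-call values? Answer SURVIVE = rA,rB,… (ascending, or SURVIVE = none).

SURVIVE = r2,r3

prologue: push r2 → mem[0xc8]=0x62, sp=0xc8
prologue: push r7 → mem[0xc7]=0x59, sp=0xc7
body[0] sub  r0, r1, r6 → r0=0x7a
body[1] add  r0, r0, r2 → r0=0xdc
body[2] mov  r7, #0x8d → r7=0x8d
body[3] xor  r1, r0, r7 → r1=0x51
body[4] add  r2, r6, #56 → r2=0x11
epilogue: pop r7=0x59, sp=0xc8
epilogue: pop r2=0x62, sp=0xc9
r0: caller-saved, written=True
r1: caller-saved, written=True
r2: callee-saved, written=True
r3: callee-saved, written=False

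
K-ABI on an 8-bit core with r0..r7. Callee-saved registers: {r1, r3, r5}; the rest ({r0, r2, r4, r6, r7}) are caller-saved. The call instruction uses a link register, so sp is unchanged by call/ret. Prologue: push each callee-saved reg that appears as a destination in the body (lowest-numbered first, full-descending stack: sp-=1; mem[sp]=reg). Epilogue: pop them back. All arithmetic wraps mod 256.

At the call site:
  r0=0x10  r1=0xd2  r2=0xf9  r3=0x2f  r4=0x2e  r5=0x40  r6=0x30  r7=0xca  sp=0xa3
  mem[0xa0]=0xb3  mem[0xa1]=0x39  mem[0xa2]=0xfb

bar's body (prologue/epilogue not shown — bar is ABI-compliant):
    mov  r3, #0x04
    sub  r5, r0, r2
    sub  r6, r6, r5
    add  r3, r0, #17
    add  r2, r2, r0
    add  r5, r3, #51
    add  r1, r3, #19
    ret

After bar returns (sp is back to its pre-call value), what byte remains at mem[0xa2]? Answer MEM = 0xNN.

prologue: push r1 → mem[0xa2]=0xd2, sp=0xa2
prologue: push r3 → mem[0xa1]=0x2f, sp=0xa1
prologue: push r5 → mem[0xa0]=0x40, sp=0xa0
body[0] mov  r3, #0x04 → r3=0x04
body[1] sub  r5, r0, r2 → r5=0x17
body[2] sub  r6, r6, r5 → r6=0x19
body[3] add  r3, r0, #17 → r3=0x21
body[4] add  r2, r2, r0 → r2=0x09
body[5] add  r5, r3, #51 → r5=0x54
body[6] add  r1, r3, #19 → r1=0x34
epilogue: pop r5=0x40, sp=0xa1
epilogue: pop r3=0x2f, sp=0xa2
epilogue: pop r1=0xd2, sp=0xa3
prologue pushed ['r1', 'r3', 'r5'] at ['0xa2', '0xa1', '0xa0']

MEM = 0xd2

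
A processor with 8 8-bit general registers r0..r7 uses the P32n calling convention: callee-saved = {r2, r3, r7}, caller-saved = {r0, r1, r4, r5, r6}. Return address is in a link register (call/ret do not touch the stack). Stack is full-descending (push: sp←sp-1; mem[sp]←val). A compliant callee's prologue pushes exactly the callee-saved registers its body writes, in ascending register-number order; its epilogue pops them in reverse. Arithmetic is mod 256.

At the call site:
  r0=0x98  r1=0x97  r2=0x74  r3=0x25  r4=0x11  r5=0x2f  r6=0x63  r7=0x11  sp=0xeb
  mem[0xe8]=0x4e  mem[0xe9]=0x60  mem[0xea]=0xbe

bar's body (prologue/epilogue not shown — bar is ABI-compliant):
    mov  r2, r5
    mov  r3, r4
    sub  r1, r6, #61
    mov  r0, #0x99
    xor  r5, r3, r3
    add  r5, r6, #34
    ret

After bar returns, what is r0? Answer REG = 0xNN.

prologue: push r2 → mem[0xea]=0x74, sp=0xea
prologue: push r3 → mem[0xe9]=0x25, sp=0xe9
body[0] mov  r2, r5 → r2=0x2f
body[1] mov  r3, r4 → r3=0x11
body[2] sub  r1, r6, #61 → r1=0x26
body[3] mov  r0, #0x99 → r0=0x99
body[4] xor  r5, r3, r3 → r5=0x00
body[5] add  r5, r6, #34 → r5=0x85
epilogue: pop r3=0x25, sp=0xea
epilogue: pop r2=0x74, sp=0xeb
r0 is caller-saved → body value

REG = 0x99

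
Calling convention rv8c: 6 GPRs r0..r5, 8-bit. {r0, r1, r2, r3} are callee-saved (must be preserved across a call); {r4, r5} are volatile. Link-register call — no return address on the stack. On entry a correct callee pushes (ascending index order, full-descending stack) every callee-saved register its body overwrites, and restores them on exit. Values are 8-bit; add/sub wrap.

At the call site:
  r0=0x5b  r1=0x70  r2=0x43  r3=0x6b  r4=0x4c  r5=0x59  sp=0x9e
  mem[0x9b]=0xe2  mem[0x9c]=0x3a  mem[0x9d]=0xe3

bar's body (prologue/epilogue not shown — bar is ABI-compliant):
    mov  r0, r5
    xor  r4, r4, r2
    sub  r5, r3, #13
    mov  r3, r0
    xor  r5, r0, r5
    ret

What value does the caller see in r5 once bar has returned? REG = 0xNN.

prologue: push r0 -> mem[0x9d]=0x5b, sp=0x9d
prologue: push r3 -> mem[0x9c]=0x6b, sp=0x9c
body[0] mov  r0, r5 -> r0=0x59
body[1] xor  r4, r4, r2 -> r4=0x0f
body[2] sub  r5, r3, #13 -> r5=0x5e
body[3] mov  r3, r0 -> r3=0x59
body[4] xor  r5, r0, r5 -> r5=0x07
epilogue: pop r3=0x6b, sp=0x9d
epilogue: pop r0=0x5b, sp=0x9e
r5 is caller-saved -> body value

REG = 0x07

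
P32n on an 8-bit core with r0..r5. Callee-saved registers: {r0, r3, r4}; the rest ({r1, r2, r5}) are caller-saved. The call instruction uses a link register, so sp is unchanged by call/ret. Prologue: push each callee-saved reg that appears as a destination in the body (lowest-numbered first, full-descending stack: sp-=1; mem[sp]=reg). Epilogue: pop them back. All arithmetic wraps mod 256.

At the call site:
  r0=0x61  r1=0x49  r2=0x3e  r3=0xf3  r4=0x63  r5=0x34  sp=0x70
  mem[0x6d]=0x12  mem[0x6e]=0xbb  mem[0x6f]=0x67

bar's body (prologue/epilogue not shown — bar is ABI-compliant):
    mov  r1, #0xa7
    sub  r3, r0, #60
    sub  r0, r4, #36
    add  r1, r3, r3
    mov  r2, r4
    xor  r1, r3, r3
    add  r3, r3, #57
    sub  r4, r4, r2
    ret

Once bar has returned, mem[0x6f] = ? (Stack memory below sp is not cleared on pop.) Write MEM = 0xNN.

prologue: push r0 -> mem[0x6f]=0x61, sp=0x6f
prologue: push r3 -> mem[0x6e]=0xf3, sp=0x6e
prologue: push r4 -> mem[0x6d]=0x63, sp=0x6d
body[0] mov  r1, #0xa7 -> r1=0xa7
body[1] sub  r3, r0, #60 -> r3=0x25
body[2] sub  r0, r4, #36 -> r0=0x3f
body[3] add  r1, r3, r3 -> r1=0x4a
body[4] mov  r2, r4 -> r2=0x63
body[5] xor  r1, r3, r3 -> r1=0x00
body[6] add  r3, r3, #57 -> r3=0x5e
body[7] sub  r4, r4, r2 -> r4=0x00
epilogue: pop r4=0x63, sp=0x6e
epilogue: pop r3=0xf3, sp=0x6f
epilogue: pop r0=0x61, sp=0x70
prologue pushed ['r0', 'r3', 'r4'] at ['0x6f', '0x6e', '0x6d']

MEM = 0x61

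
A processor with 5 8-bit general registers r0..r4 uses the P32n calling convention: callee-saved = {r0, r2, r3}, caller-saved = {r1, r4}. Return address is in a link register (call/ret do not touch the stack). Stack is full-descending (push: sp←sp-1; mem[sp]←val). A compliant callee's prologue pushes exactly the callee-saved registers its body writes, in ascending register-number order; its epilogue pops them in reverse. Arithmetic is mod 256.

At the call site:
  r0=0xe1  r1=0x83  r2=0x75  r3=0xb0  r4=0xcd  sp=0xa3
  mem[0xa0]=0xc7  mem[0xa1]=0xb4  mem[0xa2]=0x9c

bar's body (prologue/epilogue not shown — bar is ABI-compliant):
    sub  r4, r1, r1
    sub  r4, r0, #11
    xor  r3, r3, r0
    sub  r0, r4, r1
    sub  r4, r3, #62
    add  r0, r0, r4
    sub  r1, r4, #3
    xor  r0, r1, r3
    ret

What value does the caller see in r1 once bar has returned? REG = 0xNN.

REG = 0x10

prologue: push r0 -> mem[0xa2]=0xe1, sp=0xa2
prologue: push r3 -> mem[0xa1]=0xb0, sp=0xa1
body[0] sub  r4, r1, r1 -> r4=0x00
body[1] sub  r4, r0, #11 -> r4=0xd6
body[2] xor  r3, r3, r0 -> r3=0x51
body[3] sub  r0, r4, r1 -> r0=0x53
body[4] sub  r4, r3, #62 -> r4=0x13
body[5] add  r0, r0, r4 -> r0=0x66
body[6] sub  r1, r4, #3 -> r1=0x10
body[7] xor  r0, r1, r3 -> r0=0x41
epilogue: pop r3=0xb0, sp=0xa2
epilogue: pop r0=0xe1, sp=0xa3
r1 is caller-saved -> body value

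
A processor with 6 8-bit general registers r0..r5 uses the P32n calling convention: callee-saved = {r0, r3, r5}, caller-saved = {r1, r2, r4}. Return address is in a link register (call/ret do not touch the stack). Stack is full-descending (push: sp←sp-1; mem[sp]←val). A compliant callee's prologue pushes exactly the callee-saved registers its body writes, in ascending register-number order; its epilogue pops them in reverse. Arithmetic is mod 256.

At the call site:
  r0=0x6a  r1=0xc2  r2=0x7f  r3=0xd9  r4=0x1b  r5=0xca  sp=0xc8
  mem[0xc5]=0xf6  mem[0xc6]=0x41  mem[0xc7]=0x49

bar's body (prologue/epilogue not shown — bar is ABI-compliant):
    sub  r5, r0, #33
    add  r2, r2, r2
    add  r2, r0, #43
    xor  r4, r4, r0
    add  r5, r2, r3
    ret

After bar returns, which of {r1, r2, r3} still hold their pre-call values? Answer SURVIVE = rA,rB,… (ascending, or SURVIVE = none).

SURVIVE = r1,r3

prologue: push r5 → mem[0xc7]=0xca, sp=0xc7
body[0] sub  r5, r0, #33 → r5=0x49
body[1] add  r2, r2, r2 → r2=0xfe
body[2] add  r2, r0, #43 → r2=0x95
body[3] xor  r4, r4, r0 → r4=0x71
body[4] add  r5, r2, r3 → r5=0x6e
epilogue: pop r5=0xca, sp=0xc8
r1: caller-saved, written=False
r2: caller-saved, written=True
r3: callee-saved, written=False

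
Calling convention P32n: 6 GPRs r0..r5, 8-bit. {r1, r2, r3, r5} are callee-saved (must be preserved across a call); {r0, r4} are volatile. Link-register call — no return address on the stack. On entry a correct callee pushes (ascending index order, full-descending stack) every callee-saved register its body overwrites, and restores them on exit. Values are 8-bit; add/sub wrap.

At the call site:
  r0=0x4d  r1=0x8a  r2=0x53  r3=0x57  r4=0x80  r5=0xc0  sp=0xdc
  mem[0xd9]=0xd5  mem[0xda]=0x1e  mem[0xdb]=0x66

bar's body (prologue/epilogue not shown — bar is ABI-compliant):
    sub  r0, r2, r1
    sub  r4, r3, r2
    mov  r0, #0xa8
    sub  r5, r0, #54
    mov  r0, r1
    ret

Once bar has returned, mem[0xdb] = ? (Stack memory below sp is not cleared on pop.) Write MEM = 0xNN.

prologue: push r5 → mem[0xdb]=0xc0, sp=0xdb
body[0] sub  r0, r2, r1 → r0=0xc9
body[1] sub  r4, r3, r2 → r4=0x04
body[2] mov  r0, #0xa8 → r0=0xa8
body[3] sub  r5, r0, #54 → r5=0x72
body[4] mov  r0, r1 → r0=0x8a
epilogue: pop r5=0xc0, sp=0xdc
prologue pushed ['r5'] at ['0xdb']

MEM = 0xc0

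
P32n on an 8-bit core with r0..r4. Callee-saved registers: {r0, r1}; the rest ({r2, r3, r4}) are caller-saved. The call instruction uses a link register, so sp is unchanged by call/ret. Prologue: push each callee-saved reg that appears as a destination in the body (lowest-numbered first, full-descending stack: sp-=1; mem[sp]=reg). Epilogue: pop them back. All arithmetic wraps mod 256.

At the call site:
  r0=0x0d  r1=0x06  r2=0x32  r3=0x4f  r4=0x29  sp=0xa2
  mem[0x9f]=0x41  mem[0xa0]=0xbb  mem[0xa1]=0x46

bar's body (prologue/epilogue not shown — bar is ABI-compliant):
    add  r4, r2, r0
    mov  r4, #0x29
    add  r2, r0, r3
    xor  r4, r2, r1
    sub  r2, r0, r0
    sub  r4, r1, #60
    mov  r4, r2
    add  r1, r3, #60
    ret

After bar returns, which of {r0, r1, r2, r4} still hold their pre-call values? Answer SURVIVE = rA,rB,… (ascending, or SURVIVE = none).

SURVIVE = r0,r1

prologue: push r1 -> mem[0xa1]=0x06, sp=0xa1
body[0] add  r4, r2, r0 -> r4=0x3f
body[1] mov  r4, #0x29 -> r4=0x29
body[2] add  r2, r0, r3 -> r2=0x5c
body[3] xor  r4, r2, r1 -> r4=0x5a
body[4] sub  r2, r0, r0 -> r2=0x00
body[5] sub  r4, r1, #60 -> r4=0xca
body[6] mov  r4, r2 -> r4=0x00
body[7] add  r1, r3, #60 -> r1=0x8b
epilogue: pop r1=0x06, sp=0xa2
r0: callee-saved, written=False
r1: callee-saved, written=True
r2: caller-saved, written=True
r4: caller-saved, written=True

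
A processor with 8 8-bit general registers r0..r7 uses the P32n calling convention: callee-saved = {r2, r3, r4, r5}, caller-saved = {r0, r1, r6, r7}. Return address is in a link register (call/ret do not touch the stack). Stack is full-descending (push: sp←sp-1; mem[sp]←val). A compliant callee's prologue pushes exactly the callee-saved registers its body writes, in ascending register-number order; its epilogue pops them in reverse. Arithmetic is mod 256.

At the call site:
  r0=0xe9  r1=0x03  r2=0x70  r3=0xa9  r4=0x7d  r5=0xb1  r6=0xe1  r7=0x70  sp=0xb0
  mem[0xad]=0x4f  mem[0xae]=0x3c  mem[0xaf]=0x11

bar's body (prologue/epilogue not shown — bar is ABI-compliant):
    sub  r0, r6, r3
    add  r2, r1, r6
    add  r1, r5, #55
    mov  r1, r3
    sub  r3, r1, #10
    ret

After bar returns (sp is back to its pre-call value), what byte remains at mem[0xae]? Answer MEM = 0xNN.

MEM = 0xa9

prologue: push r2 → mem[0xaf]=0x70, sp=0xaf
prologue: push r3 → mem[0xae]=0xa9, sp=0xae
body[0] sub  r0, r6, r3 → r0=0x38
body[1] add  r2, r1, r6 → r2=0xe4
body[2] add  r1, r5, #55 → r1=0xe8
body[3] mov  r1, r3 → r1=0xa9
body[4] sub  r3, r1, #10 → r3=0x9f
epilogue: pop r3=0xa9, sp=0xaf
epilogue: pop r2=0x70, sp=0xb0
prologue pushed ['r2', 'r3'] at ['0xaf', '0xae']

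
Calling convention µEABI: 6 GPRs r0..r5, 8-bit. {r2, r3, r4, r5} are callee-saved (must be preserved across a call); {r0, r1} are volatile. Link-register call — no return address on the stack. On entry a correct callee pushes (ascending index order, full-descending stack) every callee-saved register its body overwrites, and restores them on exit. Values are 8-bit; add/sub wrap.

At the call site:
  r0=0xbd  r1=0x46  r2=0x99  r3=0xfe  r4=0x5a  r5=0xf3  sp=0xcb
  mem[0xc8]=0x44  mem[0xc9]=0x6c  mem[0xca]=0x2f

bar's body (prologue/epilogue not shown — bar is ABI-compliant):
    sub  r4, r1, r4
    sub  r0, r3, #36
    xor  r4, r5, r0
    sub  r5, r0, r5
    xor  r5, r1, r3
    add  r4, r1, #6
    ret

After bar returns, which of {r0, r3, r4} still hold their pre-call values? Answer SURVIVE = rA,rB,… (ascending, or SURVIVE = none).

prologue: push r4 -> mem[0xca]=0x5a, sp=0xca
prologue: push r5 -> mem[0xc9]=0xf3, sp=0xc9
body[0] sub  r4, r1, r4 -> r4=0xec
body[1] sub  r0, r3, #36 -> r0=0xda
body[2] xor  r4, r5, r0 -> r4=0x29
body[3] sub  r5, r0, r5 -> r5=0xe7
body[4] xor  r5, r1, r3 -> r5=0xb8
body[5] add  r4, r1, #6 -> r4=0x4c
epilogue: pop r5=0xf3, sp=0xca
epilogue: pop r4=0x5a, sp=0xcb
r0: caller-saved, written=True
r3: callee-saved, written=False
r4: callee-saved, written=True

SURVIVE = r3,r4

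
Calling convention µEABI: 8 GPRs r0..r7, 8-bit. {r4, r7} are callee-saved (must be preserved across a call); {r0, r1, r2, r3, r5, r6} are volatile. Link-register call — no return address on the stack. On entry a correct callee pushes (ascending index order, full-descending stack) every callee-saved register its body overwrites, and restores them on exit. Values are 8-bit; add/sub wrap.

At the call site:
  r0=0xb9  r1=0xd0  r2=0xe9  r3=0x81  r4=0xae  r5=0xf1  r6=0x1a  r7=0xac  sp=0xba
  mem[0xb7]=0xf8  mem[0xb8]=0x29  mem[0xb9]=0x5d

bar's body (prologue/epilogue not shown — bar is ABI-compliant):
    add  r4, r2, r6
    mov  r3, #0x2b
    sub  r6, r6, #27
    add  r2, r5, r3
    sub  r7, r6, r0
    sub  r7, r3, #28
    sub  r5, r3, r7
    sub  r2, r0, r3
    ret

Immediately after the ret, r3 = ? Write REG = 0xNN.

REG = 0x2b

prologue: push r4 -> mem[0xb9]=0xae, sp=0xb9
prologue: push r7 -> mem[0xb8]=0xac, sp=0xb8
body[0] add  r4, r2, r6 -> r4=0x03
body[1] mov  r3, #0x2b -> r3=0x2b
body[2] sub  r6, r6, #27 -> r6=0xff
body[3] add  r2, r5, r3 -> r2=0x1c
body[4] sub  r7, r6, r0 -> r7=0x46
body[5] sub  r7, r3, #28 -> r7=0x0f
body[6] sub  r5, r3, r7 -> r5=0x1c
body[7] sub  r2, r0, r3 -> r2=0x8e
epilogue: pop r7=0xac, sp=0xb9
epilogue: pop r4=0xae, sp=0xba
r3 is caller-saved -> body value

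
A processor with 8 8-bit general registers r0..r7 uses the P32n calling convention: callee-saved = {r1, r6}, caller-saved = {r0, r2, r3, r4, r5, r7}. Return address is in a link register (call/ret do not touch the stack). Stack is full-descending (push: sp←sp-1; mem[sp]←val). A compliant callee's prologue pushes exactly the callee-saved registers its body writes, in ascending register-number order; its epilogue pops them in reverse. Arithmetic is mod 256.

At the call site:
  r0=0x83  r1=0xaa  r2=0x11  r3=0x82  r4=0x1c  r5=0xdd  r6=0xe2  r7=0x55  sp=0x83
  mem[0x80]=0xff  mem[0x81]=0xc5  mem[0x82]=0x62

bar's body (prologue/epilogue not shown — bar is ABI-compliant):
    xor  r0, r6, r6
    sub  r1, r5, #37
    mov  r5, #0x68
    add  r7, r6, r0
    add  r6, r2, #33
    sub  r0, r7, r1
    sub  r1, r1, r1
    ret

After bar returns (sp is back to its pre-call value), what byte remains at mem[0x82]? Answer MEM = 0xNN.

MEM = 0xaa

prologue: push r1 -> mem[0x82]=0xaa, sp=0x82
prologue: push r6 -> mem[0x81]=0xe2, sp=0x81
body[0] xor  r0, r6, r6 -> r0=0x00
body[1] sub  r1, r5, #37 -> r1=0xb8
body[2] mov  r5, #0x68 -> r5=0x68
body[3] add  r7, r6, r0 -> r7=0xe2
body[4] add  r6, r2, #33 -> r6=0x32
body[5] sub  r0, r7, r1 -> r0=0x2a
body[6] sub  r1, r1, r1 -> r1=0x00
epilogue: pop r6=0xe2, sp=0x82
epilogue: pop r1=0xaa, sp=0x83
prologue pushed ['r1', 'r6'] at ['0x82', '0x81']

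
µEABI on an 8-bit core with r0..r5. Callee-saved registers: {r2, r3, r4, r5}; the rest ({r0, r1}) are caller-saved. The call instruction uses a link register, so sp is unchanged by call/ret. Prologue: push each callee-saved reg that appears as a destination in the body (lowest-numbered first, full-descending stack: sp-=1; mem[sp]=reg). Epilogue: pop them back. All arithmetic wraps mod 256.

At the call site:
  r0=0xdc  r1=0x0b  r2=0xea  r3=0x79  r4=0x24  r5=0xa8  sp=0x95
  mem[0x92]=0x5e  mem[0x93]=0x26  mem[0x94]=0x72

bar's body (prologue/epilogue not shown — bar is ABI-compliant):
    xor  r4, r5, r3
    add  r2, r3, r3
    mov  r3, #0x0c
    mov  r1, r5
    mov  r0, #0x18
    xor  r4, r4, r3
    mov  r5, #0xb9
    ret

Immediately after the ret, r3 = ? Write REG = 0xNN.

REG = 0x79

prologue: push r2 → mem[0x94]=0xea, sp=0x94
prologue: push r3 → mem[0x93]=0x79, sp=0x93
prologue: push r4 → mem[0x92]=0x24, sp=0x92
prologue: push r5 → mem[0x91]=0xa8, sp=0x91
body[0] xor  r4, r5, r3 → r4=0xd1
body[1] add  r2, r3, r3 → r2=0xf2
body[2] mov  r3, #0x0c → r3=0x0c
body[3] mov  r1, r5 → r1=0xa8
body[4] mov  r0, #0x18 → r0=0x18
body[5] xor  r4, r4, r3 → r4=0xdd
body[6] mov  r5, #0xb9 → r5=0xb9
epilogue: pop r5=0xa8, sp=0x92
epilogue: pop r4=0x24, sp=0x93
epilogue: pop r3=0x79, sp=0x94
epilogue: pop r2=0xea, sp=0x95
r3 is callee-saved → restored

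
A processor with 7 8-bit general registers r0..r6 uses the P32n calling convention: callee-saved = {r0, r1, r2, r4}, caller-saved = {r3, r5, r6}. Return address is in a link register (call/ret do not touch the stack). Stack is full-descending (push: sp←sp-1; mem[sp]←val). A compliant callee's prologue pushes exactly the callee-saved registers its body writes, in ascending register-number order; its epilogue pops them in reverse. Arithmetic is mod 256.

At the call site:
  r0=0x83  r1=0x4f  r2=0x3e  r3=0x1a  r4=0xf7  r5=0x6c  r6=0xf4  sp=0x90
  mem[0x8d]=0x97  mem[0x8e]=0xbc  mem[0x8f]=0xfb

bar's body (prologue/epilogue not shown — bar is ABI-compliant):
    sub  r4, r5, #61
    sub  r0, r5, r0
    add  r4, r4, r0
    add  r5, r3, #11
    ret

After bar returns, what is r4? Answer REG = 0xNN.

REG = 0xf7

prologue: push r0 → mem[0x8f]=0x83, sp=0x8f
prologue: push r4 → mem[0x8e]=0xf7, sp=0x8e
body[0] sub  r4, r5, #61 → r4=0x2f
body[1] sub  r0, r5, r0 → r0=0xe9
body[2] add  r4, r4, r0 → r4=0x18
body[3] add  r5, r3, #11 → r5=0x25
epilogue: pop r4=0xf7, sp=0x8f
epilogue: pop r0=0x83, sp=0x90
r4 is callee-saved → restored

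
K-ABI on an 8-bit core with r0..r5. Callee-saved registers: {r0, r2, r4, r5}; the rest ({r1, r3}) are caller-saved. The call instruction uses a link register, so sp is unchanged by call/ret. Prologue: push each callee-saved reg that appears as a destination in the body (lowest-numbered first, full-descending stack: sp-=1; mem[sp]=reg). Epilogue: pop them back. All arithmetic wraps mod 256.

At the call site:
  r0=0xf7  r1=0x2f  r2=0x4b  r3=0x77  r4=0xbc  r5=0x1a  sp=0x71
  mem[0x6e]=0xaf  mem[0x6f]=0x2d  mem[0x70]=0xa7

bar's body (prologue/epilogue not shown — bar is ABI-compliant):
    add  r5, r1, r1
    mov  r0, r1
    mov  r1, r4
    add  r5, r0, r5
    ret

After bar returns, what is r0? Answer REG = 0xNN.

REG = 0xf7

prologue: push r0 -> mem[0x70]=0xf7, sp=0x70
prologue: push r5 -> mem[0x6f]=0x1a, sp=0x6f
body[0] add  r5, r1, r1 -> r5=0x5e
body[1] mov  r0, r1 -> r0=0x2f
body[2] mov  r1, r4 -> r1=0xbc
body[3] add  r5, r0, r5 -> r5=0x8d
epilogue: pop r5=0x1a, sp=0x70
epilogue: pop r0=0xf7, sp=0x71
r0 is callee-saved -> restored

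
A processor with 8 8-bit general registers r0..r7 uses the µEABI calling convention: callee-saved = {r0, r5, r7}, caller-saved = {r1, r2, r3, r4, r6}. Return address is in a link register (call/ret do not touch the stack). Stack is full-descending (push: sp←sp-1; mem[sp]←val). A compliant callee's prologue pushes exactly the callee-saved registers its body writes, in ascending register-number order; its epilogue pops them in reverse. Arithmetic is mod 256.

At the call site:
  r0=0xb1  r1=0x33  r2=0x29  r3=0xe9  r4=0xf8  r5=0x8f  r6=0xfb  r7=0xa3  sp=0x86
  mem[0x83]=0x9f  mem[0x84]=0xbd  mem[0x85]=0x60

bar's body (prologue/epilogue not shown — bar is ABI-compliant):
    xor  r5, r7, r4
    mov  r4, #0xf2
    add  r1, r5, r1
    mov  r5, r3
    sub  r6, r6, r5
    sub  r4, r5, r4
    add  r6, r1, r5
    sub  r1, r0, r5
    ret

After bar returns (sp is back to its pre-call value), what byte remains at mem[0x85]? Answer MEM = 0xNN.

MEM = 0x8f

prologue: push r5 → mem[0x85]=0x8f, sp=0x85
body[0] xor  r5, r7, r4 → r5=0x5b
body[1] mov  r4, #0xf2 → r4=0xf2
body[2] add  r1, r5, r1 → r1=0x8e
body[3] mov  r5, r3 → r5=0xe9
body[4] sub  r6, r6, r5 → r6=0x12
body[5] sub  r4, r5, r4 → r4=0xf7
body[6] add  r6, r1, r5 → r6=0x77
body[7] sub  r1, r0, r5 → r1=0xc8
epilogue: pop r5=0x8f, sp=0x86
prologue pushed ['r5'] at ['0x85']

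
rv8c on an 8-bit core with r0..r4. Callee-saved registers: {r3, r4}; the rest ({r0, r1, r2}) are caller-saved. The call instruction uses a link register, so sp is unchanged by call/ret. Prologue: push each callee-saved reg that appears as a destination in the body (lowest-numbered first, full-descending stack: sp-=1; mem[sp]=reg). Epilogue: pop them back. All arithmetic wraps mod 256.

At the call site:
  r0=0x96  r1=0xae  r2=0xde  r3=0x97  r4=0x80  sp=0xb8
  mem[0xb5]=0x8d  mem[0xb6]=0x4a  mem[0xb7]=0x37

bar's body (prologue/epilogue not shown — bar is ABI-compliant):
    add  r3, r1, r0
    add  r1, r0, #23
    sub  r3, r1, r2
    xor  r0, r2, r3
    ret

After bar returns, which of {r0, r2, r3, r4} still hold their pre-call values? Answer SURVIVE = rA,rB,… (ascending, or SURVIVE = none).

SURVIVE = r2,r3,r4

prologue: push r3 → mem[0xb7]=0x97, sp=0xb7
body[0] add  r3, r1, r0 → r3=0x44
body[1] add  r1, r0, #23 → r1=0xad
body[2] sub  r3, r1, r2 → r3=0xcf
body[3] xor  r0, r2, r3 → r0=0x11
epilogue: pop r3=0x97, sp=0xb8
r0: caller-saved, written=True
r2: caller-saved, written=False
r3: callee-saved, written=True
r4: callee-saved, written=False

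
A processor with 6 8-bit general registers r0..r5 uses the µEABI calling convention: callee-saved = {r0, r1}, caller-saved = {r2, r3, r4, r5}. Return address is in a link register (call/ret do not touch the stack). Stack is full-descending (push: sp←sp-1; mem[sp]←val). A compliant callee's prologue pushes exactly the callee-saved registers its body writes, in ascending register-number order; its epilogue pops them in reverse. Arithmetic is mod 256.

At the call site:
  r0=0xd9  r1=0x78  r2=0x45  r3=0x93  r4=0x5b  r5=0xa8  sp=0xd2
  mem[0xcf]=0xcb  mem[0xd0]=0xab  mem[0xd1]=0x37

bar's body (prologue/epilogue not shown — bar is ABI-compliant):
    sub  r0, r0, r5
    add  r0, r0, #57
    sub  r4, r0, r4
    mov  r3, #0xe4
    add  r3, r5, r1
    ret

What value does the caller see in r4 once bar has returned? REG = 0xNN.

prologue: push r0 -> mem[0xd1]=0xd9, sp=0xd1
body[0] sub  r0, r0, r5 -> r0=0x31
body[1] add  r0, r0, #57 -> r0=0x6a
body[2] sub  r4, r0, r4 -> r4=0x0f
body[3] mov  r3, #0xe4 -> r3=0xe4
body[4] add  r3, r5, r1 -> r3=0x20
epilogue: pop r0=0xd9, sp=0xd2
r4 is caller-saved -> body value

REG = 0x0f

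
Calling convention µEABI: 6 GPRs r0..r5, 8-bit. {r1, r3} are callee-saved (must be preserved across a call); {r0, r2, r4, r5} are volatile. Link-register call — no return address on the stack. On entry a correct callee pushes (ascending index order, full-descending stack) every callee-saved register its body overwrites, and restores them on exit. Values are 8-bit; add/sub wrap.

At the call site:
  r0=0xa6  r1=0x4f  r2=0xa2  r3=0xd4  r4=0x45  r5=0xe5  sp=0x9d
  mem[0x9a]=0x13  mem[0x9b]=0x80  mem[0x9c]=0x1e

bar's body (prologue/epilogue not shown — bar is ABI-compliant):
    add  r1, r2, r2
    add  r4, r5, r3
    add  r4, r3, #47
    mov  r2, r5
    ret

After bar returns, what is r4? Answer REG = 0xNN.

prologue: push r1 → mem[0x9c]=0x4f, sp=0x9c
body[0] add  r1, r2, r2 → r1=0x44
body[1] add  r4, r5, r3 → r4=0xb9
body[2] add  r4, r3, #47 → r4=0x03
body[3] mov  r2, r5 → r2=0xe5
epilogue: pop r1=0x4f, sp=0x9d
r4 is caller-saved → body value

REG = 0x03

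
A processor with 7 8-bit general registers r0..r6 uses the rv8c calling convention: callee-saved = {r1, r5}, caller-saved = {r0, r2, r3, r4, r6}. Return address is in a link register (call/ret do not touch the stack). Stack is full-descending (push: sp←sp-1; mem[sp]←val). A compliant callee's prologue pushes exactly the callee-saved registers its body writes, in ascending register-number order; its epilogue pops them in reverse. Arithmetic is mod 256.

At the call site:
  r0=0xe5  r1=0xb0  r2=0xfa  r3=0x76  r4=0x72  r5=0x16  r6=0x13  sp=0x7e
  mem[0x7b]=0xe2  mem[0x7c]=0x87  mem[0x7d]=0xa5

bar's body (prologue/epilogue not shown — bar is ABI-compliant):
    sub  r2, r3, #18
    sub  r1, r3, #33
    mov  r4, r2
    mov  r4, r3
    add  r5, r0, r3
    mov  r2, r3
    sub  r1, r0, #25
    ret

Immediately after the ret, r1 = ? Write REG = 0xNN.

prologue: push r1 -> mem[0x7d]=0xb0, sp=0x7d
prologue: push r5 -> mem[0x7c]=0x16, sp=0x7c
body[0] sub  r2, r3, #18 -> r2=0x64
body[1] sub  r1, r3, #33 -> r1=0x55
body[2] mov  r4, r2 -> r4=0x64
body[3] mov  r4, r3 -> r4=0x76
body[4] add  r5, r0, r3 -> r5=0x5b
body[5] mov  r2, r3 -> r2=0x76
body[6] sub  r1, r0, #25 -> r1=0xcc
epilogue: pop r5=0x16, sp=0x7d
epilogue: pop r1=0xb0, sp=0x7e
r1 is callee-saved -> restored

REG = 0xb0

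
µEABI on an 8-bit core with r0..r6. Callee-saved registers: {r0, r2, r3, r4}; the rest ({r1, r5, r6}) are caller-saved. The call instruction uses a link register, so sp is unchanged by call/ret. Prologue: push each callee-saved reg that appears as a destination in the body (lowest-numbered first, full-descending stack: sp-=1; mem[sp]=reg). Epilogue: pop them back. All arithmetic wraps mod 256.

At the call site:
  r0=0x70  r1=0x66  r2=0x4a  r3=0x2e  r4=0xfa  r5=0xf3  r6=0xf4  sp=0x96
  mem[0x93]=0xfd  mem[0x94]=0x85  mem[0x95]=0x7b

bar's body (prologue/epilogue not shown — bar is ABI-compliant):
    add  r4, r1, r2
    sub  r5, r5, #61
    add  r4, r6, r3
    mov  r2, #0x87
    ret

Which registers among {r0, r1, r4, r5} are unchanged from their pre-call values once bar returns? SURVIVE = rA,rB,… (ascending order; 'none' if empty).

prologue: push r2 → mem[0x95]=0x4a, sp=0x95
prologue: push r4 → mem[0x94]=0xfa, sp=0x94
body[0] add  r4, r1, r2 → r4=0xb0
body[1] sub  r5, r5, #61 → r5=0xb6
body[2] add  r4, r6, r3 → r4=0x22
body[3] mov  r2, #0x87 → r2=0x87
epilogue: pop r4=0xfa, sp=0x95
epilogue: pop r2=0x4a, sp=0x96
r0: callee-saved, written=False
r1: caller-saved, written=False
r4: callee-saved, written=True
r5: caller-saved, written=True

SURVIVE = r0,r1,r4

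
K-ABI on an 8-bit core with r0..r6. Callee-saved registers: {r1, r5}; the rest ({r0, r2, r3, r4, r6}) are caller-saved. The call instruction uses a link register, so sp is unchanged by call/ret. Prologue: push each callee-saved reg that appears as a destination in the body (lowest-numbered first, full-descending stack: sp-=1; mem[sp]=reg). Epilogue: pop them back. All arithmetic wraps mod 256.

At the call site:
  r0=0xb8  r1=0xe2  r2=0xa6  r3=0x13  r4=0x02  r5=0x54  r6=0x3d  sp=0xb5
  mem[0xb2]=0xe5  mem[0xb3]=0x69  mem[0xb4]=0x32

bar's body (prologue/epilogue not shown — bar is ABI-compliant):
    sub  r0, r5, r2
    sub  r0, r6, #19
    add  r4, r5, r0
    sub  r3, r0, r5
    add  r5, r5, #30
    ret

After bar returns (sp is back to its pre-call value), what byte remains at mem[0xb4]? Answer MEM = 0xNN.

MEM = 0x54

prologue: push r5 → mem[0xb4]=0x54, sp=0xb4
body[0] sub  r0, r5, r2 → r0=0xae
body[1] sub  r0, r6, #19 → r0=0x2a
body[2] add  r4, r5, r0 → r4=0x7e
body[3] sub  r3, r0, r5 → r3=0xd6
body[4] add  r5, r5, #30 → r5=0x72
epilogue: pop r5=0x54, sp=0xb5
prologue pushed ['r5'] at ['0xb4']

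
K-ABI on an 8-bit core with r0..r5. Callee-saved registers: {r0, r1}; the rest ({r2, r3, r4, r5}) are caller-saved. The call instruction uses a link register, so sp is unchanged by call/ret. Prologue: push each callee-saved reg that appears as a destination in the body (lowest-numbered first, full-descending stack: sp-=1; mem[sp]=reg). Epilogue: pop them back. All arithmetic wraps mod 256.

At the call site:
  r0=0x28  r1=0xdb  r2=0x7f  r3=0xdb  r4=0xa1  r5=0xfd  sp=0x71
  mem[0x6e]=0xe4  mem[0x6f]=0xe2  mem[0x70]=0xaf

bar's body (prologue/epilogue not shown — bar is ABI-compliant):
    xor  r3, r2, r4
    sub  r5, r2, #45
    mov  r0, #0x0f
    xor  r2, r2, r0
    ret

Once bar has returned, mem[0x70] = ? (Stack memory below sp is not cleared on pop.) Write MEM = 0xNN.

prologue: push r0 → mem[0x70]=0x28, sp=0x70
body[0] xor  r3, r2, r4 → r3=0xde
body[1] sub  r5, r2, #45 → r5=0x52
body[2] mov  r0, #0x0f → r0=0x0f
body[3] xor  r2, r2, r0 → r2=0x70
epilogue: pop r0=0x28, sp=0x71
prologue pushed ['r0'] at ['0x70']

MEM = 0x28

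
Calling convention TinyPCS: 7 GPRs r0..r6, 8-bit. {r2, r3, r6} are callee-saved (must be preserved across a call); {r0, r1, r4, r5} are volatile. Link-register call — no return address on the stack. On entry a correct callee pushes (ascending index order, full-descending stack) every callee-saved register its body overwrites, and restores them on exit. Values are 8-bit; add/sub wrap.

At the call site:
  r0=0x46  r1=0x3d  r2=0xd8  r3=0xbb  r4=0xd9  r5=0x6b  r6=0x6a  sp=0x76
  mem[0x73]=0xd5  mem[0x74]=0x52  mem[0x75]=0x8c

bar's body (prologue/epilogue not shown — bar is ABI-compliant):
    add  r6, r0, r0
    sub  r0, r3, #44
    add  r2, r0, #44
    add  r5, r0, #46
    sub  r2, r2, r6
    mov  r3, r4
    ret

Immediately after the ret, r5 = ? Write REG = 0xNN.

prologue: push r2 → mem[0x75]=0xd8, sp=0x75
prologue: push r3 → mem[0x74]=0xbb, sp=0x74
prologue: push r6 → mem[0x73]=0x6a, sp=0x73
body[0] add  r6, r0, r0 → r6=0x8c
body[1] sub  r0, r3, #44 → r0=0x8f
body[2] add  r2, r0, #44 → r2=0xbb
body[3] add  r5, r0, #46 → r5=0xbd
body[4] sub  r2, r2, r6 → r2=0x2f
body[5] mov  r3, r4 → r3=0xd9
epilogue: pop r6=0x6a, sp=0x74
epilogue: pop r3=0xbb, sp=0x75
epilogue: pop r2=0xd8, sp=0x76
r5 is caller-saved → body value

REG = 0xbd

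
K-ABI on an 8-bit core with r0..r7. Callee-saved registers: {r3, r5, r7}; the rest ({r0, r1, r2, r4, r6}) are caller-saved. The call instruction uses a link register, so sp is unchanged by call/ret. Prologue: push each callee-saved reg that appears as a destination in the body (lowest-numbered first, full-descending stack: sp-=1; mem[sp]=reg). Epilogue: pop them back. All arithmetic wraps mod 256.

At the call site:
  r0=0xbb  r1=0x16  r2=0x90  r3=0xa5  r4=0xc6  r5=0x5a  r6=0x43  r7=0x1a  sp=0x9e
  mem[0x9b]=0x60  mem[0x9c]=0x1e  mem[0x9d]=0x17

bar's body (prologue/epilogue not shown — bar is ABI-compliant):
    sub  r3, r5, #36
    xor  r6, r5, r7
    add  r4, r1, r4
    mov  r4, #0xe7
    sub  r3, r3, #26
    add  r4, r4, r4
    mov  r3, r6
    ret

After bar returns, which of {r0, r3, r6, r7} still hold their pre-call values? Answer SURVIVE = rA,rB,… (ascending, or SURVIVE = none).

SURVIVE = r0,r3,r7

prologue: push r3 → mem[0x9d]=0xa5, sp=0x9d
body[0] sub  r3, r5, #36 → r3=0x36
body[1] xor  r6, r5, r7 → r6=0x40
body[2] add  r4, r1, r4 → r4=0xdc
body[3] mov  r4, #0xe7 → r4=0xe7
body[4] sub  r3, r3, #26 → r3=0x1c
body[5] add  r4, r4, r4 → r4=0xce
body[6] mov  r3, r6 → r3=0x40
epilogue: pop r3=0xa5, sp=0x9e
r0: caller-saved, written=False
r3: callee-saved, written=True
r6: caller-saved, written=True
r7: callee-saved, written=False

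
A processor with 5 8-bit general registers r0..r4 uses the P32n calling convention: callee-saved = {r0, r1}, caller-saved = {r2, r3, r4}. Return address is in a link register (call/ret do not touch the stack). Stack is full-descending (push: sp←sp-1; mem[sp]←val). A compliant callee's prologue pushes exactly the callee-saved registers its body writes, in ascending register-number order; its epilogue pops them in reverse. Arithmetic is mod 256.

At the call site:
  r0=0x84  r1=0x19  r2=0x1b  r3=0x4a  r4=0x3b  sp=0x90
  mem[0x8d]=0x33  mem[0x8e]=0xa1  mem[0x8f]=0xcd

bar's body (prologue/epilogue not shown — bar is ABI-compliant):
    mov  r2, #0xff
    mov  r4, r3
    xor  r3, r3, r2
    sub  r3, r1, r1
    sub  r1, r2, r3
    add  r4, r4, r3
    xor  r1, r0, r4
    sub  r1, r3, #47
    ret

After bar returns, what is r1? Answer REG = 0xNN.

REG = 0x19

prologue: push r1 -> mem[0x8f]=0x19, sp=0x8f
body[0] mov  r2, #0xff -> r2=0xff
body[1] mov  r4, r3 -> r4=0x4a
body[2] xor  r3, r3, r2 -> r3=0xb5
body[3] sub  r3, r1, r1 -> r3=0x00
body[4] sub  r1, r2, r3 -> r1=0xff
body[5] add  r4, r4, r3 -> r4=0x4a
body[6] xor  r1, r0, r4 -> r1=0xce
body[7] sub  r1, r3, #47 -> r1=0xd1
epilogue: pop r1=0x19, sp=0x90
r1 is callee-saved -> restored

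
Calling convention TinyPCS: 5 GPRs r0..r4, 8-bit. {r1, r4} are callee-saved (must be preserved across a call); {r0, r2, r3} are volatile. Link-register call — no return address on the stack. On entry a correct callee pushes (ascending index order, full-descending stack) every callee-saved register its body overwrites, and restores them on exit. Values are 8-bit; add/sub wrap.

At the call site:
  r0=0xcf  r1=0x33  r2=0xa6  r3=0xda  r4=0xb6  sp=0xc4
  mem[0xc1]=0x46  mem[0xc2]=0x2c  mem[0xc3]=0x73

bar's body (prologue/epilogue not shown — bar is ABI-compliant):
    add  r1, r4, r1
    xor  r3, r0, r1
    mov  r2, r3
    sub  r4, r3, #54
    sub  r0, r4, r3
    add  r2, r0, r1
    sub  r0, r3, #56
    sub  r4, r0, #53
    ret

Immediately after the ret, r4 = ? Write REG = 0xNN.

REG = 0xb6

prologue: push r1 -> mem[0xc3]=0x33, sp=0xc3
prologue: push r4 -> mem[0xc2]=0xb6, sp=0xc2
body[0] add  r1, r4, r1 -> r1=0xe9
body[1] xor  r3, r0, r1 -> r3=0x26
body[2] mov  r2, r3 -> r2=0x26
body[3] sub  r4, r3, #54 -> r4=0xf0
body[4] sub  r0, r4, r3 -> r0=0xca
body[5] add  r2, r0, r1 -> r2=0xb3
body[6] sub  r0, r3, #56 -> r0=0xee
body[7] sub  r4, r0, #53 -> r4=0xb9
epilogue: pop r4=0xb6, sp=0xc3
epilogue: pop r1=0x33, sp=0xc4
r4 is callee-saved -> restored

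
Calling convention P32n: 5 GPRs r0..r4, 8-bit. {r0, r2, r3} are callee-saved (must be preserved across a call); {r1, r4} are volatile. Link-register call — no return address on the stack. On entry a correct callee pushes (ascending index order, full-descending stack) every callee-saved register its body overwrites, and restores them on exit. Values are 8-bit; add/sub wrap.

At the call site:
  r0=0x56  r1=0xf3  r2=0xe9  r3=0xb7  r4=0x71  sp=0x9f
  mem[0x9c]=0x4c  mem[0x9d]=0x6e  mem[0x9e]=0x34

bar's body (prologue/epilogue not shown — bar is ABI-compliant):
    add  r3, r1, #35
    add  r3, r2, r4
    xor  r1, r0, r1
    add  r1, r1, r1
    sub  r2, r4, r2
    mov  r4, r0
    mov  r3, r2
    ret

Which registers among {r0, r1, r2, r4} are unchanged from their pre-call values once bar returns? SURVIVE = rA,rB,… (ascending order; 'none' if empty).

SURVIVE = r0,r2

prologue: push r2 -> mem[0x9e]=0xe9, sp=0x9e
prologue: push r3 -> mem[0x9d]=0xb7, sp=0x9d
body[0] add  r3, r1, #35 -> r3=0x16
body[1] add  r3, r2, r4 -> r3=0x5a
body[2] xor  r1, r0, r1 -> r1=0xa5
body[3] add  r1, r1, r1 -> r1=0x4a
body[4] sub  r2, r4, r2 -> r2=0x88
body[5] mov  r4, r0 -> r4=0x56
body[6] mov  r3, r2 -> r3=0x88
epilogue: pop r3=0xb7, sp=0x9e
epilogue: pop r2=0xe9, sp=0x9f
r0: callee-saved, written=False
r1: caller-saved, written=True
r2: callee-saved, written=True
r4: caller-saved, written=True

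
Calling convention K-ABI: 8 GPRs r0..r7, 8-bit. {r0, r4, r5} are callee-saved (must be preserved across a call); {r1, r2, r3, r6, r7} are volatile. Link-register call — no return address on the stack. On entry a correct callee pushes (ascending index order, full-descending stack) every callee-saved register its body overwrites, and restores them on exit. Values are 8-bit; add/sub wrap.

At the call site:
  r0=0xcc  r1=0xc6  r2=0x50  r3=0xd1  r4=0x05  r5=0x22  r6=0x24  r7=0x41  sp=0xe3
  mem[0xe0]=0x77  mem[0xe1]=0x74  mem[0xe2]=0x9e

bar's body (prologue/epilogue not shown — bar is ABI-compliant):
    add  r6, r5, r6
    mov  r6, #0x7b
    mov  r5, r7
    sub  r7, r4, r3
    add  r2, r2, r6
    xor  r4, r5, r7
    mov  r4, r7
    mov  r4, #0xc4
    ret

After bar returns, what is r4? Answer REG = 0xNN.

prologue: push r4 -> mem[0xe2]=0x05, sp=0xe2
prologue: push r5 -> mem[0xe1]=0x22, sp=0xe1
body[0] add  r6, r5, r6 -> r6=0x46
body[1] mov  r6, #0x7b -> r6=0x7b
body[2] mov  r5, r7 -> r5=0x41
body[3] sub  r7, r4, r3 -> r7=0x34
body[4] add  r2, r2, r6 -> r2=0xcb
body[5] xor  r4, r5, r7 -> r4=0x75
body[6] mov  r4, r7 -> r4=0x34
body[7] mov  r4, #0xc4 -> r4=0xc4
epilogue: pop r5=0x22, sp=0xe2
epilogue: pop r4=0x05, sp=0xe3
r4 is callee-saved -> restored

REG = 0x05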